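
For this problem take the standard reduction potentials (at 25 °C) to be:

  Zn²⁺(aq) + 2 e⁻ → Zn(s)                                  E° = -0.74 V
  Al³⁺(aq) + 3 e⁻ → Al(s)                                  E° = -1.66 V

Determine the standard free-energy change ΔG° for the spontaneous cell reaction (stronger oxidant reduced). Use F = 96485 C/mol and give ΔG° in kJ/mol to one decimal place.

Zn²⁺/Zn (E° = -0.74 V) is the cathode; Al³⁺/Al (E° = -1.66 V) is the anode, so E°cell = +0.92 V.
Balancing electrons gives n = 6 (lcm of 2 and 3).
ΔG° = −nFE° = −(6)(96485)(+0.92) = -532,597 J = -532.6 kJ/mol.

-532.6 kJ/mol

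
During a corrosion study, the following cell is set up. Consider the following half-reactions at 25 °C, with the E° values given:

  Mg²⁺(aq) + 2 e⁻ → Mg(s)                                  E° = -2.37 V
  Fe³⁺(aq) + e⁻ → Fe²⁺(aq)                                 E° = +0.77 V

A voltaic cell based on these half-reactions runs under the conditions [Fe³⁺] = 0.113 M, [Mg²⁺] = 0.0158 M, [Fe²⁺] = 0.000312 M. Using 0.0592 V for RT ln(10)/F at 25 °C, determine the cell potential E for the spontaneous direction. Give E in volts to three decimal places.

Fe³⁺/Fe²⁺ is the cathode (higher E°), Mg²⁺/Mg the anode: E°cell = +0.77 − (-2.37) = +3.14 V, n = 2.
Overall: 2 Fe³⁺(aq) + Mg(s) → 2 Fe²⁺(aq) + Mg²⁺(aq)
Q = [Fe²⁺]^2·[Mg²⁺] / ([Fe³⁺]^2); log Q = -6.919.
E = E° − (0.0592/n) log Q = +3.14 − (0.0592/2)(-6.919) = +3.345 V.

+3.345 V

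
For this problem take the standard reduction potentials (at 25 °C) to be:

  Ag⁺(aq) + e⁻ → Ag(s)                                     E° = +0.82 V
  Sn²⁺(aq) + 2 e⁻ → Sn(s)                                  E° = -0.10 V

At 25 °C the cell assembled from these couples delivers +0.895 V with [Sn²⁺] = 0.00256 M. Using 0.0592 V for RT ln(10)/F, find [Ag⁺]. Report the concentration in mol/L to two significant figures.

0.019 M

Ag⁺/Ag is the cathode, Sn²⁺/Sn the anode: E°cell = +0.92 V, n = 2.
Overall reaction: 2 Ag⁺(aq) + Sn(s) → 2 Ag(s) + Sn²⁺(aq); Q = [Sn²⁺]^1/[Ag⁺]^2.
From E = E° − (0.0592/n) log Q: log Q = (E° − E)·n/0.0592 = (+0.92 − (+0.895))·2/0.0592 = 0.8446.
So 2·log[Ag⁺] = 1·log(0.00256) − log Q = -2.5918 − (0.8446) = -3.4364; log[Ag⁺] = -3.4364 / 2 = -1.7182; [Ag⁺] = 10^(-1.7182) ≈ 0.019 M.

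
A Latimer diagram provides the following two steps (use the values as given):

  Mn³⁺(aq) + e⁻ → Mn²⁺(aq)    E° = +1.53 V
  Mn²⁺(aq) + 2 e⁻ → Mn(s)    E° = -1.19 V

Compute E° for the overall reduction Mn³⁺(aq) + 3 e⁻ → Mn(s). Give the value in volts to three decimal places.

-0.283 V

Standard free energies of sequential steps add: ΔG°₃ = ΔG°₁ + ΔG°₂, so n₃E°₃ = n₁E°₁ + n₂E°₂.
E°₃ = (1×+1.53 + 2×-1.19) / 3 = (-0.850) / 3 = -0.283 V.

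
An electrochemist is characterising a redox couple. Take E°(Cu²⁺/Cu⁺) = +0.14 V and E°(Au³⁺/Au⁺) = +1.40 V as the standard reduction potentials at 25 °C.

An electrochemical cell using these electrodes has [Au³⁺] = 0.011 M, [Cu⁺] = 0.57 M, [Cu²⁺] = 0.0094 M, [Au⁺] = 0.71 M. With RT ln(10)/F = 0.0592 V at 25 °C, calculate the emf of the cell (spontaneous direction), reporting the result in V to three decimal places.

Au³⁺/Au⁺ is the cathode (higher E°), Cu²⁺/Cu⁺ the anode: E°cell = +1.40 − (+0.14) = +1.26 V, n = 2.
Overall: Au³⁺(aq) + 2 Cu⁺(aq) → Au⁺(aq) + 2 Cu²⁺(aq)
Q = [Au⁺]·[Cu²⁺]^2 / ([Au³⁺]·[Cu⁺]^2); log Q = -1.756.
E = E° − (0.0592/n) log Q = +1.26 − (0.0592/2)(-1.756) = +1.312 V.

+1.312 V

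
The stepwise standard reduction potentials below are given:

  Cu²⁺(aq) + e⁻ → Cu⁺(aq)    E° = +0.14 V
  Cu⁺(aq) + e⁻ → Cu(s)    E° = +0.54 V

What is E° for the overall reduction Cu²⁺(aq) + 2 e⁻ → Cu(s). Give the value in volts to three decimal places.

Adding the free-energy changes (−nFE°) of the two steps gives −n₃FE°₃ = −n₁FE°₁ − n₂FE°₂.
E°₃ = (1×+0.14 + 1×+0.54) / 2 = (+0.680) / 2 = +0.340 V.

+0.340 V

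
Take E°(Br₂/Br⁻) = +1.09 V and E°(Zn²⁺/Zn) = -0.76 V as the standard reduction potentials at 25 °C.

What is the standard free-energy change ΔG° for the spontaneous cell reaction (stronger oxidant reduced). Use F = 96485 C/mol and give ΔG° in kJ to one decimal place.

-357.0 kJ

Br₂/Br⁻ (E° = +1.09 V) is the cathode; Zn²⁺/Zn (E° = -0.76 V) is the anode, so E°cell = +1.85 V.
Balancing electrons gives n = 2 (lcm of 2 and 2).
ΔG° = −nFE° = −(2)(96485)(+1.85) = -356,994 J = -357.0 kJ.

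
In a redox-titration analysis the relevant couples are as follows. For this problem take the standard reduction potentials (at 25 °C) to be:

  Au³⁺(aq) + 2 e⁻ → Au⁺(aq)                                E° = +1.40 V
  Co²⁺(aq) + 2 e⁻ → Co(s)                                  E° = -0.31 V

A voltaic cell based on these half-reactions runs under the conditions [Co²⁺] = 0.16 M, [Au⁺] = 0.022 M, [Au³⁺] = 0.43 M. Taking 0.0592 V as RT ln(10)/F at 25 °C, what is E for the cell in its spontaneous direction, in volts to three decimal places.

Au³⁺/Au⁺ is the cathode (higher E°), Co²⁺/Co the anode: E°cell = +1.40 − (-0.31) = +1.71 V, n = 2.
Overall: Au³⁺(aq) + Co(s) → Au⁺(aq) + Co²⁺(aq)
Q = [Au⁺]·[Co²⁺] / ([Au³⁺]); log Q = -2.087.
E = E° − (0.0592/n) log Q = +1.71 − (0.0592/2)(-2.087) = +1.772 V.

+1.772 V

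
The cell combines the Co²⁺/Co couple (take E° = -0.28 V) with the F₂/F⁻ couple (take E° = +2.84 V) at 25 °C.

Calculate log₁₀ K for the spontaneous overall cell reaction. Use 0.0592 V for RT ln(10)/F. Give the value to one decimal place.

Cathode: F₂/F⁻; anode: Co²⁺/Co. E°cell = +3.12 V, n = 2.
log K = nE°cell / 0.0592 = (2)(+3.12) / 0.0592 = 105.4.

105.4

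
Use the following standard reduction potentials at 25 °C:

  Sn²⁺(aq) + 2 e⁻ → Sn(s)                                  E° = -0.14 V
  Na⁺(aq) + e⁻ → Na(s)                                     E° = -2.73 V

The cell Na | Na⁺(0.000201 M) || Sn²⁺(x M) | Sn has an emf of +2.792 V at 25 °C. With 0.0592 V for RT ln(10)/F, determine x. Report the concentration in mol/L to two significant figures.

Sn²⁺/Sn is the cathode, Na⁺/Na the anode: E°cell = +2.59 V, n = 2.
Overall reaction: Sn²⁺(aq) + 2 Na(s) → Sn(s) + 2 Na⁺(aq); Q = [Na⁺]^2/[Sn²⁺]^1.
From E = E° − (0.0592/n) log Q: log Q = (E° − E)·n/0.0592 = (+2.59 − (+2.792))·2/0.0592 = -6.8243.
So 1·log[Sn²⁺] = 2·log(0.000201) − log Q = -7.3936 − (-6.8243) = -0.5693; [Sn²⁺] = 10^(-0.5693) ≈ 0.27 M.

0.27 M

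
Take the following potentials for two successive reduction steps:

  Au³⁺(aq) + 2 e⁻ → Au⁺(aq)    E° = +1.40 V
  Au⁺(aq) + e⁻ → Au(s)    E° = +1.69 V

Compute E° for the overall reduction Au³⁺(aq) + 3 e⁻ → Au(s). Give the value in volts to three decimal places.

+1.497 V

Since ΔG° = −nFE° is additive over sequential reductions, n₃E°₃ = n₁E°₁ + n₂E°₂.
E°₃ = (2×+1.40 + 1×+1.69) / 3 = (+4.490) / 3 = +1.497 V.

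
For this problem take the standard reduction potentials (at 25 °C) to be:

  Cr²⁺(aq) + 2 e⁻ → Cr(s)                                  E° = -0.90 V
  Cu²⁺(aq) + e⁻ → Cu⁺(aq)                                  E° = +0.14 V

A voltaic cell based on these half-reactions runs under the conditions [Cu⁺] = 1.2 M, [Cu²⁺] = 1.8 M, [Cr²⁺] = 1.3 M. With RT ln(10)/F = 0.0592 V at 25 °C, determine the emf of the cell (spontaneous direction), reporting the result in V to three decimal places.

+1.047 V

Cu²⁺/Cu⁺ is the cathode (higher E°), Cr²⁺/Cr the anode: E°cell = +0.14 − (-0.90) = +1.04 V, n = 2.
Overall: 2 Cu²⁺(aq) + Cr(s) → 2 Cu⁺(aq) + Cr²⁺(aq)
Q = [Cu⁺]^2·[Cr²⁺] / ([Cu²⁺]^2); log Q = -0.238.
E = E° − (0.0592/n) log Q = +1.04 − (0.0592/2)(-0.238) = +1.047 V.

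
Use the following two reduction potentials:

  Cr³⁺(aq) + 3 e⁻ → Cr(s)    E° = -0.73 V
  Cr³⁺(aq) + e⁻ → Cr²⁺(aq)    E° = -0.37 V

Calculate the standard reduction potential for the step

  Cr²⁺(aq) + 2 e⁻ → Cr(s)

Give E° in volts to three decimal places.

-0.910 V

Sequential free energies add, so n₃E°₃ = n₁E°₁ + n₂E°₂.
With n₃ = 3, and the known step contributing 1×(-0.37) V, the unknown satisfies 2·E° = 3×(-0.73) − 1×(-0.37) = -1.820.
E° = -1.820 / 2 = -0.910 V.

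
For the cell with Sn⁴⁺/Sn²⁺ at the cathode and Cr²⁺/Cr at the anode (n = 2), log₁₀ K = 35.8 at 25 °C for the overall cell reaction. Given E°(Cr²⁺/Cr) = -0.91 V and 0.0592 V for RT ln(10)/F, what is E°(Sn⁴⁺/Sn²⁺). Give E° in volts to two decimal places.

+0.15 V

E°cell = (0.0592/n)·log K = (0.0592/2)(35.8) = +1.060 V.
Since Sn⁴⁺/Sn²⁺ is the cathode and Cr²⁺/Cr the anode, E°cell = E°(Sn⁴⁺/Sn²⁺) − E°(Cr²⁺/Cr).
So E°(Sn⁴⁺/Sn²⁺) = E°cell + E°(Cr²⁺/Cr) = +1.060 + (-0.91) = +0.15 V.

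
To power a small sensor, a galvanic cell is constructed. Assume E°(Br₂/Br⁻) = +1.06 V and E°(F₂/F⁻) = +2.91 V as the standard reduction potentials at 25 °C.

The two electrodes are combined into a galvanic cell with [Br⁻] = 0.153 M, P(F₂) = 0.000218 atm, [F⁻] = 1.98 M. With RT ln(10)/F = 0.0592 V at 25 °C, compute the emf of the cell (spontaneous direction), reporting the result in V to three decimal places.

+1.676 V

F₂/F⁻ is the cathode (higher E°), Br₂/Br⁻ the anode: E°cell = +2.91 − (+1.06) = +1.85 V, n = 2.
Overall: F₂(g) + 2 Br⁻(aq) → 2 F⁻(aq) + Br₂(l)
Q = [F⁻]^2 / (P(F₂)·[Br⁻]^2); log Q = 5.885.
E = E° − (0.0592/n) log Q = +1.85 − (0.0592/2)(5.885) = +1.676 V.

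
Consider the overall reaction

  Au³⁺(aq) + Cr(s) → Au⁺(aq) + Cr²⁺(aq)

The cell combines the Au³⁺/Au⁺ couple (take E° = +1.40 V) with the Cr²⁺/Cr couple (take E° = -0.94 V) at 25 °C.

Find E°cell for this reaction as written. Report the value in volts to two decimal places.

The Au³⁺/Au⁺ couple has the higher reduction potential, so it is the cathode; Cr²⁺/Cr is oxidised at the anode.
E°cell = E°(cathode) − E°(anode) = (+1.40) − (-0.94) = +2.34 V.

+2.34 V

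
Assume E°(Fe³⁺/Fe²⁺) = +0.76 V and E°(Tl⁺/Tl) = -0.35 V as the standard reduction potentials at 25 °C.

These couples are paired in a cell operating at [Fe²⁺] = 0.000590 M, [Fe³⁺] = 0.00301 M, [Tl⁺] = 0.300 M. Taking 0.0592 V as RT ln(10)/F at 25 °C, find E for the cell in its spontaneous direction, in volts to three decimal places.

+1.183 V

Fe³⁺/Fe²⁺ is the cathode (higher E°), Tl⁺/Tl the anode: E°cell = +0.76 − (-0.35) = +1.11 V, n = 1.
Overall: Fe³⁺(aq) + Tl(s) → Fe²⁺(aq) + Tl⁺(aq)
Q = [Fe²⁺]·[Tl⁺] / ([Fe³⁺]); log Q = -1.231.
E = E° − (0.0592/n) log Q = +1.11 − (0.0592/1)(-1.231) = +1.183 V.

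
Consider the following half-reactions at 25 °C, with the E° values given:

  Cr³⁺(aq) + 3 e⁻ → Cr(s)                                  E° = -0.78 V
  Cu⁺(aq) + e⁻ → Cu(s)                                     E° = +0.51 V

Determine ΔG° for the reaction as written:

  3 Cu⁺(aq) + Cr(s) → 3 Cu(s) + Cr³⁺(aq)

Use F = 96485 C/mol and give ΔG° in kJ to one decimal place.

-373.4 kJ

As written, Cu⁺/Cu is reduced (cathode) and Cr³⁺/Cr is oxidised (anode), so E°cell = (+0.51) − (-0.78) = +1.29 V.
Balancing electrons gives n = 3.
ΔG° = −nFE° = −(3)(96485)(+1.29) = -373,397 J = -373.4 kJ.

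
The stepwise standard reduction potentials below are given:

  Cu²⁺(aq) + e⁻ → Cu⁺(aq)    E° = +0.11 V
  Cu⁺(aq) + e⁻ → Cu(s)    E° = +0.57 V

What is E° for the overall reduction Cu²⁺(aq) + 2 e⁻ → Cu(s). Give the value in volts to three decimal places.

+0.340 V

Since ΔG° = −nFE° is additive over sequential reductions, n₃E°₃ = n₁E°₁ + n₂E°₂.
E°₃ = (1×+0.11 + 1×+0.57) / 2 = (+0.680) / 2 = +0.340 V.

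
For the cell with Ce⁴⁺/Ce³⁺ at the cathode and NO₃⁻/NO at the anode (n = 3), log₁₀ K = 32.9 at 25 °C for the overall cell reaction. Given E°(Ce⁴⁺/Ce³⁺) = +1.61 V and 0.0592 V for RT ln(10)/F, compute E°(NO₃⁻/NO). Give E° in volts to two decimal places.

+0.96 V

E°cell = (0.0592/n)·log K = (0.0592/3)(32.9) = +0.649 V.
Since Ce⁴⁺/Ce³⁺ is the cathode and NO₃⁻/NO the anode, E°cell = E°(Ce⁴⁺/Ce³⁺) − E°(NO₃⁻/NO).
So E°(NO₃⁻/NO) = E°(Ce⁴⁺/Ce³⁺) − E°cell = (+1.61) − (+0.649) = +0.96 V.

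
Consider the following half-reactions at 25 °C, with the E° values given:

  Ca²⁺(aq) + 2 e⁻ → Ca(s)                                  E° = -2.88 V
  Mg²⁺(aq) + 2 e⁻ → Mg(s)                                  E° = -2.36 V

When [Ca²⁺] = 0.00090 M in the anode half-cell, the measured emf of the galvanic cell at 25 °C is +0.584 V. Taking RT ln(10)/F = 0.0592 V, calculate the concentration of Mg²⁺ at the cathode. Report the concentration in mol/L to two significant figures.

0.13 M

Mg²⁺/Mg is the cathode, Ca²⁺/Ca the anode: E°cell = +0.52 V, n = 2.
Overall reaction: Mg²⁺(aq) + Ca(s) → Mg(s) + Ca²⁺(aq); Q = [Ca²⁺]^1/[Mg²⁺]^1.
From E = E° − (0.0592/n) log Q: log Q = (E° − E)·n/0.0592 = (+0.52 − (+0.584))·2/0.0592 = -2.1622.
So 1·log[Mg²⁺] = 1·log(0.0009) − log Q = -3.0458 − (-2.1622) = -0.8836; [Mg²⁺] = 10^(-0.8836) ≈ 0.13 M.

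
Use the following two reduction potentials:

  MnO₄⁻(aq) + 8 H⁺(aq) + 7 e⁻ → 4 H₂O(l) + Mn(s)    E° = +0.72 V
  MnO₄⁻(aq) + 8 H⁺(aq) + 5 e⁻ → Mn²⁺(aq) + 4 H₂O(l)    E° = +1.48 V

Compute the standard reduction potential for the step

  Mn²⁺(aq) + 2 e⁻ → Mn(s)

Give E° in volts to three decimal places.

Sequential free energies add, so n₃E°₃ = n₁E°₁ + n₂E°₂.
With n₃ = 7, and the known step contributing 5×(+1.48) V, the unknown satisfies 2·E° = 7×(+0.72) − 5×(+1.48) = -2.360.
E° = -2.360 / 2 = -1.180 V.

-1.180 V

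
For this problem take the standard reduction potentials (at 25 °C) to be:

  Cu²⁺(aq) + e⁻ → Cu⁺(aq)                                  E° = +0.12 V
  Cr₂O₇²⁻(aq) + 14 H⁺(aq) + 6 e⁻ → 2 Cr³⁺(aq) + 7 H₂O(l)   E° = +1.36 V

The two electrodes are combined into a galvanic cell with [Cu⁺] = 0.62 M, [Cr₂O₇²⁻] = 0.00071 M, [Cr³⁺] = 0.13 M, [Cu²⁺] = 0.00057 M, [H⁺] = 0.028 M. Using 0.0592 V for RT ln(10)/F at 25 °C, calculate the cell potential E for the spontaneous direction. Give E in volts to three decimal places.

+1.192 V

Cr₂O₇²⁻/Cr³⁺ is the cathode (higher E°), Cu²⁺/Cu⁺ the anode: E°cell = +1.36 − (+0.12) = +1.24 V, n = 6.
Overall: Cr₂O₇²⁻(aq) + 14 H⁺(aq) + 6 Cu⁺(aq) → 2 Cr³⁺(aq) + 7 H₂O(l) + 6 Cu²⁺(aq)
Q = [Cr³⁺]^2·[Cu²⁺]^6 / ([Cr₂O₇²⁻]·[H⁺]^14·[Cu⁺]^6); log Q = 4.897.
E = E° − (0.0592/n) log Q = +1.24 − (0.0592/6)(4.897) = +1.192 V.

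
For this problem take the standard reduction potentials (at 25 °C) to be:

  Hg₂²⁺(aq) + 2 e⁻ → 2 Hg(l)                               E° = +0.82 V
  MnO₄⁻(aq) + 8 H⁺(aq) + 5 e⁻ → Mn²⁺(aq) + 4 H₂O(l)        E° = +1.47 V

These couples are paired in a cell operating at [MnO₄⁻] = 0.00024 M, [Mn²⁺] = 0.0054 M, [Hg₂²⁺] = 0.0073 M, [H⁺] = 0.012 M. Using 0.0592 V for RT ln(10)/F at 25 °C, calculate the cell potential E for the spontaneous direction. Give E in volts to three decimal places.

MnO₄⁻/Mn²⁺ is the cathode (higher E°), Hg₂²⁺/Hg the anode: E°cell = +1.47 − (+0.82) = +0.65 V, n = 10.
Overall: 2 MnO₄⁻(aq) + 16 H⁺(aq) + 10 Hg(l) → 2 Mn²⁺(aq) + 8 H₂O(l) + 5 Hg₂²⁺(aq)
Q = [Mn²⁺]^2·[Hg₂²⁺]^5 / ([MnO₄⁻]^2·[H⁺]^16); log Q = 22.754.
E = E° − (0.0592/n) log Q = +0.65 − (0.0592/10)(22.754) = +0.515 V.

+0.515 V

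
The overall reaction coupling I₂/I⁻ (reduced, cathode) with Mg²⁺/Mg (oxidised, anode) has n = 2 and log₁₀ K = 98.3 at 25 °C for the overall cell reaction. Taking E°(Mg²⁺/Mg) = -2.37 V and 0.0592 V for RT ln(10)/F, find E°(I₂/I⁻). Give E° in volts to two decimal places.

E°cell = (0.0592/n)·log K = (0.0592/2)(98.3) = +2.910 V.
Since I₂/I⁻ is the cathode and Mg²⁺/Mg the anode, E°cell = E°(I₂/I⁻) − E°(Mg²⁺/Mg).
So E°(I₂/I⁻) = E°cell + E°(Mg²⁺/Mg) = +2.910 + (-2.37) = +0.54 V.

+0.54 V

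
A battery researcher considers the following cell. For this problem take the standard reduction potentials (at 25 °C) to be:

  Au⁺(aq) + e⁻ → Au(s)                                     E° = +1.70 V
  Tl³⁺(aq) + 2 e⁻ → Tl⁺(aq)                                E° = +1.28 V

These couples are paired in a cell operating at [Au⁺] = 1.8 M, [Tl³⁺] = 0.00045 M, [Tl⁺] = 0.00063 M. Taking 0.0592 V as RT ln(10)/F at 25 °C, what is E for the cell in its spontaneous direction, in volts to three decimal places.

Au⁺/Au is the cathode (higher E°), Tl³⁺/Tl⁺ the anode: E°cell = +1.70 − (+1.28) = +0.42 V, n = 2.
Overall: 2 Au⁺(aq) + Tl⁺(aq) → 2 Au(s) + Tl³⁺(aq)
Q = [Tl³⁺] / ([Au⁺]^2·[Tl⁺]); log Q = -0.657.
E = E° − (0.0592/n) log Q = +0.42 − (0.0592/2)(-0.657) = +0.439 V.

+0.439 V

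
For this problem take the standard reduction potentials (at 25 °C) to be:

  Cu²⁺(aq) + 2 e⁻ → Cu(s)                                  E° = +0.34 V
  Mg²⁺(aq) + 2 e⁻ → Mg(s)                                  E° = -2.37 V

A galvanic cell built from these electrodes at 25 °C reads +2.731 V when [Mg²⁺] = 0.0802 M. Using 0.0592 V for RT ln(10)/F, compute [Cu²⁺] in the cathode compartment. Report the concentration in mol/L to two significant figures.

0.41 M

Cu²⁺/Cu is the cathode, Mg²⁺/Mg the anode: E°cell = +2.71 V, n = 2.
Overall reaction: Cu²⁺(aq) + Mg(s) → Cu(s) + Mg²⁺(aq); Q = [Mg²⁺]^1/[Cu²⁺]^1.
From E = E° − (0.0592/n) log Q: log Q = (E° − E)·n/0.0592 = (+2.71 − (+2.731))·2/0.0592 = -0.7095.
So 1·log[Cu²⁺] = 1·log(0.0802) − log Q = -1.0958 − (-0.7095) = -0.3863; [Cu²⁺] = 10^(-0.3863) ≈ 0.41 M.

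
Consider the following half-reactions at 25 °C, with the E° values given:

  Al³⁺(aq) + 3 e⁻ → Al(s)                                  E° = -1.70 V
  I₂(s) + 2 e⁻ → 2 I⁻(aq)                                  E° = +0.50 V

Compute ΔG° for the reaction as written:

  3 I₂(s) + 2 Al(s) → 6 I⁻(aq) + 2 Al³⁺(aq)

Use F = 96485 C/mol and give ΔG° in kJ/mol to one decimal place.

As written, I₂/I⁻ is reduced (cathode) and Al³⁺/Al is oxidised (anode), so E°cell = (+0.50) − (-1.70) = +2.20 V.
Balancing electrons gives n = 6.
ΔG° = −nFE° = −(6)(96485)(+2.20) = -1,273,602 J = -1273.6 kJ/mol.

-1273.6 kJ/mol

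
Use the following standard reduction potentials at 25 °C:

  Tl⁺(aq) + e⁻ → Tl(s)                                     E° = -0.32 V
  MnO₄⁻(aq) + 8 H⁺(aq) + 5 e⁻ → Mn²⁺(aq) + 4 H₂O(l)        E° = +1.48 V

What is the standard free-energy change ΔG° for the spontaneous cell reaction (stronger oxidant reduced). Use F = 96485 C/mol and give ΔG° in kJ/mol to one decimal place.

MnO₄⁻/Mn²⁺ (E° = +1.48 V) is the cathode; Tl⁺/Tl (E° = -0.32 V) is the anode, so E°cell = +1.80 V.
Balancing electrons gives n = 5 (lcm of 5 and 1).
ΔG° = −nFE° = −(5)(96485)(+1.80) = -868,365 J = -868.4 kJ/mol.

-868.4 kJ/mol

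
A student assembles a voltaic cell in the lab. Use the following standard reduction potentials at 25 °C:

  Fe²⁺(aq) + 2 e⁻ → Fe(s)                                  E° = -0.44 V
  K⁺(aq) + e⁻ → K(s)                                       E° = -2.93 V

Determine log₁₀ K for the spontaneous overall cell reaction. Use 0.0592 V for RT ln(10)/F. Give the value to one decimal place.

84.1

Cathode: Fe²⁺/Fe; anode: K⁺/K. E°cell = +2.49 V, n = 2.
log K = nE°cell / 0.0592 = (2)(+2.49) / 0.0592 = 84.1.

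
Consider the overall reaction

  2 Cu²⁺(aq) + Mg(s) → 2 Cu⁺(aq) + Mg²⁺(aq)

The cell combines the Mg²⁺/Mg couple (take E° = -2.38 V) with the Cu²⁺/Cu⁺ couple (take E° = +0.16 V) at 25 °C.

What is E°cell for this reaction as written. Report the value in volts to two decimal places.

The Cu²⁺/Cu⁺ couple has the higher reduction potential, so it is the cathode; Mg²⁺/Mg is oxidised at the anode.
E°cell = E°(cathode) − E°(anode) = (+0.16) − (-2.38) = +2.54 V.

+2.54 V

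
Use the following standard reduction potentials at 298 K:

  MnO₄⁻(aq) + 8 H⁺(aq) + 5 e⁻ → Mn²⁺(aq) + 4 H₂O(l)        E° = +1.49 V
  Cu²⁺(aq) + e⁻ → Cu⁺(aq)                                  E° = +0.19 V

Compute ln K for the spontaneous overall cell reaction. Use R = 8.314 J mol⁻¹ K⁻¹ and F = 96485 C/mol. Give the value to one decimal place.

Cathode: MnO₄⁻/Mn²⁺; anode: Cu²⁺/Cu⁺. E°cell = (+1.49) − (+0.19) = +1.30 V, with n = 5.
ΔG° = −nFE° = −RT ln K, so ln K = nFE°/(RT) = (5)(96485)(+1.30) / ((8.314)(298)) = 253.132.

253.1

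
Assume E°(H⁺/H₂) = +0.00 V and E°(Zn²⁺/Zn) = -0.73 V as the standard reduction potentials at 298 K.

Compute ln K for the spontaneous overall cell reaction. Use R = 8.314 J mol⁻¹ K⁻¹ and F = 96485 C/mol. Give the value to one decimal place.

Cathode: H⁺/H₂; anode: Zn²⁺/Zn. E°cell = (+0.00) − (-0.73) = +0.73 V, with n = 2.
ΔG° = −nFE° = −RT ln K, so ln K = nFE°/(RT) = (2)(96485)(+0.73) / ((8.314)(298)) = 56.857.

56.9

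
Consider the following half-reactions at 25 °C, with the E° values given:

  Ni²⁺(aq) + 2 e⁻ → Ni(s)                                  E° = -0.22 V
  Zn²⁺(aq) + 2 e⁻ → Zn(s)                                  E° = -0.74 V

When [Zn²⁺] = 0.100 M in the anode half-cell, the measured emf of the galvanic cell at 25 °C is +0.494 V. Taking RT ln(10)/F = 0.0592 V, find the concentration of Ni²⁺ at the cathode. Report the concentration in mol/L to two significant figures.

Ni²⁺/Ni is the cathode, Zn²⁺/Zn the anode: E°cell = +0.52 V, n = 2.
Overall reaction: Ni²⁺(aq) + Zn(s) → Ni(s) + Zn²⁺(aq); Q = [Zn²⁺]^1/[Ni²⁺]^1.
From E = E° − (0.0592/n) log Q: log Q = (E° − E)·n/0.0592 = (+0.52 − (+0.494))·2/0.0592 = 0.8784.
So 1·log[Ni²⁺] = 1·log(0.1) − log Q = -1.0000 − (0.8784) = -1.8784; [Ni²⁺] = 10^(-1.8784) ≈ 0.013 M.

0.013 M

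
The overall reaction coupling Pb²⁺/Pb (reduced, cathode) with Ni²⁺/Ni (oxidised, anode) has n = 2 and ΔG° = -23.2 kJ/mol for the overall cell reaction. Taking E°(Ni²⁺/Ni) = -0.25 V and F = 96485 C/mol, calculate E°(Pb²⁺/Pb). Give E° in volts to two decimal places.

-0.13 V

E°cell = −ΔG°/(nF) = −(-23.2×10³)/((2)(96485)) = +0.120 V.
Since Pb²⁺/Pb is the cathode and Ni²⁺/Ni the anode, E°cell = E°(Pb²⁺/Pb) − E°(Ni²⁺/Ni).
So E°(Pb²⁺/Pb) = E°cell + E°(Ni²⁺/Ni) = +0.120 + (-0.25) = -0.13 V.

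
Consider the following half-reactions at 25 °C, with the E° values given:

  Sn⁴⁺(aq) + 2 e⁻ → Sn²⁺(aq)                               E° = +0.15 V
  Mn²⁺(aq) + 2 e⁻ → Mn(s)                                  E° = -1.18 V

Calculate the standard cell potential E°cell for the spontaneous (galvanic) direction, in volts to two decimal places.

The Sn⁴⁺/Sn²⁺ couple has the higher reduction potential, so it is the cathode; Mn²⁺/Mn is oxidised at the anode.
E°cell = E°(cathode) − E°(anode) = (+0.15) − (-1.18) = +1.33 V.

+1.33 V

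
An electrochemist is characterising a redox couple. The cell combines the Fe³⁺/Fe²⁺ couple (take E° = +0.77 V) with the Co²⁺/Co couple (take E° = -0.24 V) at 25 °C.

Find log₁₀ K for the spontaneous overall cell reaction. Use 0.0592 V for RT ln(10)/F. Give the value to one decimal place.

34.1

Cathode: Fe³⁺/Fe²⁺; anode: Co²⁺/Co. E°cell = +1.01 V, n = 2.
log K = nE°cell / 0.0592 = (2)(+1.01) / 0.0592 = 34.1.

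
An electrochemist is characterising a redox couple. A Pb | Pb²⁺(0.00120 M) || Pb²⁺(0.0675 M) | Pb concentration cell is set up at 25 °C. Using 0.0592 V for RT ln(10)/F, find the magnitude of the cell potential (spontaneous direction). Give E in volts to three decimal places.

For a concentration cell E°cell = 0. The 0.0675 M side is the cathode (reduction is favoured where [Pb²⁺] is higher).
With n = 2, E = −(0.0592/2) log([Pb²⁺]ₐₙ/[Pb²⁺]꜀ₐₜ) = −(0.0592/2) log(0.0012/0.0675) = −(0.0592/2)(-1.750) = +0.052 V.

+0.052 V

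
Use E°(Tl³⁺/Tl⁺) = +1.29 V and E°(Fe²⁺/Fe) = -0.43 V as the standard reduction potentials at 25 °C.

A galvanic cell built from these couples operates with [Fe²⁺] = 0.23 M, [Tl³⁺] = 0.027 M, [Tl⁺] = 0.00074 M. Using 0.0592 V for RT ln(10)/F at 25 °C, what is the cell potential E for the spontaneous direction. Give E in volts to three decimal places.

Tl³⁺/Tl⁺ is the cathode (higher E°), Fe²⁺/Fe the anode: E°cell = +1.29 − (-0.43) = +1.72 V, n = 2.
Overall: Tl³⁺(aq) + Fe(s) → Tl⁺(aq) + Fe²⁺(aq)
Q = [Tl⁺]·[Fe²⁺] / ([Tl³⁺]); log Q = -2.200.
E = E° − (0.0592/n) log Q = +1.72 − (0.0592/2)(-2.200) = +1.785 V.

+1.785 V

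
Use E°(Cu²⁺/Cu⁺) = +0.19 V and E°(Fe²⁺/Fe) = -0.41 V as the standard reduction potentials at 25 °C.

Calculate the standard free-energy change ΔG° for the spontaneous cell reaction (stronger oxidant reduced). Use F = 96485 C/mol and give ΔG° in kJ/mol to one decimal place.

-115.8 kJ/mol

Cu²⁺/Cu⁺ (E° = +0.19 V) is the cathode; Fe²⁺/Fe (E° = -0.41 V) is the anode, so E°cell = +0.60 V.
Balancing electrons gives n = 2 (lcm of 1 and 2).
ΔG° = −nFE° = −(2)(96485)(+0.60) = -115,782 J = -115.8 kJ/mol.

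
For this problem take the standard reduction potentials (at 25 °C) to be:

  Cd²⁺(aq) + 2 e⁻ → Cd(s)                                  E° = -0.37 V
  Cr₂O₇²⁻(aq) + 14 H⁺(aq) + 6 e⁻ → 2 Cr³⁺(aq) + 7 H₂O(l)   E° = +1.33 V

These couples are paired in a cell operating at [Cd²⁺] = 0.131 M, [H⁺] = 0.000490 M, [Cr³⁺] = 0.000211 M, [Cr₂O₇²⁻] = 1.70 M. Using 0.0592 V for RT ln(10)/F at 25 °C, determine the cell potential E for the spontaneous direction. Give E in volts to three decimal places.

Cr₂O₇²⁻/Cr³⁺ is the cathode (higher E°), Cd²⁺/Cd the anode: E°cell = +1.33 − (-0.37) = +1.70 V, n = 6.
Overall: Cr₂O₇²⁻(aq) + 14 H⁺(aq) + 3 Cd(s) → 2 Cr³⁺(aq) + 7 H₂O(l) + 3 Cd²⁺(aq)
Q = [Cr³⁺]^2·[Cd²⁺]^3 / ([Cr₂O₇²⁻]·[H⁺]^14); log Q = 36.107.
E = E° − (0.0592/n) log Q = +1.70 − (0.0592/6)(36.107) = +1.344 V.

+1.344 V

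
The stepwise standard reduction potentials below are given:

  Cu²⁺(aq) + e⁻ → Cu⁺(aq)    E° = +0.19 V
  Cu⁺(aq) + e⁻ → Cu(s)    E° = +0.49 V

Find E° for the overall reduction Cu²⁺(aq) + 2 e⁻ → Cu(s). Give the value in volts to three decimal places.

Since ΔG° = −nFE° is additive over sequential reductions, n₃E°₃ = n₁E°₁ + n₂E°₂.
E°₃ = (1×+0.19 + 1×+0.49) / 2 = (+0.680) / 2 = +0.340 V.

+0.340 V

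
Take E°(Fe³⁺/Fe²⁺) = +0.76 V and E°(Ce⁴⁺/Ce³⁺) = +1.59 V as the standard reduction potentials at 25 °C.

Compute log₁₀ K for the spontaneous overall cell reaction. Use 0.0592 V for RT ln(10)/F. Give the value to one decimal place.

14.0

Cathode: Ce⁴⁺/Ce³⁺; anode: Fe³⁺/Fe²⁺. E°cell = +0.83 V, n = 1.
log K = nE°cell / 0.0592 = (1)(+0.83) / 0.0592 = 14.0.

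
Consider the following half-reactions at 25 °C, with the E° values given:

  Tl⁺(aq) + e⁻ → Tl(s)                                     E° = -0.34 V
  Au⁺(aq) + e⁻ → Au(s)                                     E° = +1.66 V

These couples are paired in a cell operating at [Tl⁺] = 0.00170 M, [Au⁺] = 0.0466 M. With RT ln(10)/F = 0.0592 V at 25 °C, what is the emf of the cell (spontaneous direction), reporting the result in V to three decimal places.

+2.085 V

Au⁺/Au is the cathode (higher E°), Tl⁺/Tl the anode: E°cell = +1.66 − (-0.34) = +2.00 V, n = 1.
Overall: Au⁺(aq) + Tl(s) → Au(s) + Tl⁺(aq)
Q = [Tl⁺] / ([Au⁺]); log Q = -1.438.
E = E° − (0.0592/n) log Q = +2.00 − (0.0592/1)(-1.438) = +2.085 V.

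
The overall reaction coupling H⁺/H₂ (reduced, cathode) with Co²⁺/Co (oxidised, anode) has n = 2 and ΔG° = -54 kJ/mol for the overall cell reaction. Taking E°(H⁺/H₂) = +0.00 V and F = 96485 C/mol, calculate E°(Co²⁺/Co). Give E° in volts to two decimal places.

-0.28 V

E°cell = −ΔG°/(nF) = −(-54×10³)/((2)(96485)) = +0.280 V.
Since H⁺/H₂ is the cathode and Co²⁺/Co the anode, E°cell = E°(H⁺/H₂) − E°(Co²⁺/Co).
So E°(Co²⁺/Co) = E°(H⁺/H₂) − E°cell = (+0.00) − (+0.280) = -0.28 V.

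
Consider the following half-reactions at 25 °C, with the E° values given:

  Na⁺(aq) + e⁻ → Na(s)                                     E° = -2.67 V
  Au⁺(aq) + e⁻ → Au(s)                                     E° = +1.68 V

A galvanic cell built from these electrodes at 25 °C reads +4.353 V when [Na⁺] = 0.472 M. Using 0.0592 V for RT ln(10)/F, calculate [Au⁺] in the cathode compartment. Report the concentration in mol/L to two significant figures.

0.53 M

Au⁺/Au is the cathode, Na⁺/Na the anode: E°cell = +4.35 V, n = 1.
Overall reaction: Au⁺(aq) + Na(s) → Au(s) + Na⁺(aq); Q = [Na⁺]^1/[Au⁺]^1.
From E = E° − (0.0592/n) log Q: log Q = (E° − E)·n/0.0592 = (+4.35 − (+4.353))·1/0.0592 = -0.0507.
So 1·log[Au⁺] = 1·log(0.472) − log Q = -0.3261 − (-0.0507) = -0.2754; [Au⁺] = 10^(-0.2754) ≈ 0.53 M.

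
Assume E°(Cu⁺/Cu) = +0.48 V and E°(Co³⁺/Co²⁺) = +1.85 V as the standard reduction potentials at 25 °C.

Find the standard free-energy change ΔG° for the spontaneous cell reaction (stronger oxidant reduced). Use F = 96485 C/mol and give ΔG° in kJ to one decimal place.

Co³⁺/Co²⁺ (E° = +1.85 V) is the cathode; Cu⁺/Cu (E° = +0.48 V) is the anode, so E°cell = +1.37 V.
Balancing electrons gives n = 1 (lcm of 1 and 1).
ΔG° = −nFE° = −(1)(96485)(+1.37) = -132,184 J = -132.2 kJ.

-132.2 kJ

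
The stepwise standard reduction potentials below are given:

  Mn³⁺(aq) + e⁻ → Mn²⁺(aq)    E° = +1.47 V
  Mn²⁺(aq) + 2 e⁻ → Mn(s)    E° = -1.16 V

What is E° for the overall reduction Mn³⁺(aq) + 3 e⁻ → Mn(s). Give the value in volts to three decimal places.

-0.283 V

Adding the free-energy changes (−nFE°) of the two steps gives −n₃FE°₃ = −n₁FE°₁ − n₂FE°₂.
E°₃ = (1×+1.47 + 2×-1.16) / 3 = (-0.850) / 3 = -0.283 V.
Simply averaging or adding the two E° values would be wrong; the electron-weighted sum is required.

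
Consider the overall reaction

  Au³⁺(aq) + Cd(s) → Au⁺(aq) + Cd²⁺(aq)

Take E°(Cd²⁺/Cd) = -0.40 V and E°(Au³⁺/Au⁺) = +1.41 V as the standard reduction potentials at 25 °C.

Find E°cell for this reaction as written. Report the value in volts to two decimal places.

The Au³⁺/Au⁺ couple has the higher reduction potential, so it is the cathode; Cd²⁺/Cd is oxidised at the anode.
E°cell = E°(cathode) − E°(anode) = (+1.41) − (-0.40) = +1.81 V.

+1.81 V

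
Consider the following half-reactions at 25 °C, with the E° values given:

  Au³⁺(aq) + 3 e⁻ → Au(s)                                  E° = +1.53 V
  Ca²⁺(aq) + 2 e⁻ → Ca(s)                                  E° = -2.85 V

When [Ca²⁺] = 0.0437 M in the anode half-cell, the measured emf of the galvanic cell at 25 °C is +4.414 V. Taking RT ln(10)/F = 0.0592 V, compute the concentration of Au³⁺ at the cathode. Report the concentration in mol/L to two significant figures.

Au³⁺/Au is the cathode, Ca²⁺/Ca the anode: E°cell = +4.38 V, n = 6.
Overall reaction: 2 Au³⁺(aq) + 3 Ca(s) → 2 Au(s) + 3 Ca²⁺(aq); Q = [Ca²⁺]^3/[Au³⁺]^2.
From E = E° − (0.0592/n) log Q: log Q = (E° − E)·n/0.0592 = (+4.38 − (+4.414))·6/0.0592 = -3.4459.
So 2·log[Au³⁺] = 3·log(0.0437) − log Q = -4.0786 − (-3.4459) = -0.6327; log[Au³⁺] = -0.6327 / 2 = -0.3164; [Au³⁺] = 10^(-0.3164) ≈ 0.48 M.

0.48 M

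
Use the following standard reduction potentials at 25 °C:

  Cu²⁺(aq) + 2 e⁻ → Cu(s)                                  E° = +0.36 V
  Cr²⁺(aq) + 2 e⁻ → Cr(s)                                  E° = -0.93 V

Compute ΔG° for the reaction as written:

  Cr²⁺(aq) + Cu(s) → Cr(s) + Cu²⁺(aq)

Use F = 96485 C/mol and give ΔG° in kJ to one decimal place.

+248.9 kJ

As written, Cr²⁺/Cr is reduced (cathode) and Cu²⁺/Cu is oxidised (anode), so E°cell = (-0.93) − (+0.36) = -1.29 V.
Balancing electrons gives n = 2.
ΔG° = −nFE° = −(2)(96485)(-1.29) = 248,931 J = +248.9 kJ.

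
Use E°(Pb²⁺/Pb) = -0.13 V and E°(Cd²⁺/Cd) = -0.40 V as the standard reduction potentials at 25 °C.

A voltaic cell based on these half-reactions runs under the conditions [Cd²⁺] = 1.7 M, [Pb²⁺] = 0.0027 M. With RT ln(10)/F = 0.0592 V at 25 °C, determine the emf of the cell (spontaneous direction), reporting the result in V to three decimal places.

+0.187 V

Pb²⁺/Pb is the cathode (higher E°), Cd²⁺/Cd the anode: E°cell = -0.13 − (-0.40) = +0.27 V, n = 2.
Overall: Pb²⁺(aq) + Cd(s) → Pb(s) + Cd²⁺(aq)
Q = [Cd²⁺] / ([Pb²⁺]); log Q = 2.799.
E = E° − (0.0592/n) log Q = +0.27 − (0.0592/2)(2.799) = +0.187 V.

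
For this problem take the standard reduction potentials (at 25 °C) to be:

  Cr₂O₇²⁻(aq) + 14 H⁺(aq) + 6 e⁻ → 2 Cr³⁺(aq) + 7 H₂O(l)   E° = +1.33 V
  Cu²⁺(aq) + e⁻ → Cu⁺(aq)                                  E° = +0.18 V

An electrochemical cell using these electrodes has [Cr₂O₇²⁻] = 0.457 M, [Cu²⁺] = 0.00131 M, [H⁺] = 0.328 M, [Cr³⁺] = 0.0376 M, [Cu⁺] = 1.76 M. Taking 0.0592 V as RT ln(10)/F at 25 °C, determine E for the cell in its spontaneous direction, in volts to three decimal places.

+1.293 V

Cr₂O₇²⁻/Cr³⁺ is the cathode (higher E°), Cu²⁺/Cu⁺ the anode: E°cell = +1.33 − (+0.18) = +1.15 V, n = 6.
Overall: Cr₂O₇²⁻(aq) + 14 H⁺(aq) + 6 Cu⁺(aq) → 2 Cr³⁺(aq) + 7 H₂O(l) + 6 Cu²⁺(aq)
Q = [Cr³⁺]^2·[Cu²⁺]^6 / ([Cr₂O₇²⁻]·[H⁺]^14·[Cu⁺]^6); log Q = -14.501.
E = E° − (0.0592/n) log Q = +1.15 − (0.0592/6)(-14.501) = +1.293 V.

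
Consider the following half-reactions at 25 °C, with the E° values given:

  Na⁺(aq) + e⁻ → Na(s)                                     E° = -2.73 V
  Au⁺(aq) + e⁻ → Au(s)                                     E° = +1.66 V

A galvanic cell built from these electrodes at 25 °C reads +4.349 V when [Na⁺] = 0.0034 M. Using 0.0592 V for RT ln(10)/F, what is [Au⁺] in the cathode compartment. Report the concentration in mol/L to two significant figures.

0.00069 M

Au⁺/Au is the cathode, Na⁺/Na the anode: E°cell = +4.39 V, n = 1.
Overall reaction: Au⁺(aq) + Na(s) → Au(s) + Na⁺(aq); Q = [Na⁺]^1/[Au⁺]^1.
From E = E° − (0.0592/n) log Q: log Q = (E° − E)·n/0.0592 = (+4.39 − (+4.349))·1/0.0592 = 0.6926.
So 1·log[Au⁺] = 1·log(0.0034) − log Q = -2.4685 − (0.6926) = -3.1611; [Au⁺] = 10^(-3.1611) ≈ 0.00069 M.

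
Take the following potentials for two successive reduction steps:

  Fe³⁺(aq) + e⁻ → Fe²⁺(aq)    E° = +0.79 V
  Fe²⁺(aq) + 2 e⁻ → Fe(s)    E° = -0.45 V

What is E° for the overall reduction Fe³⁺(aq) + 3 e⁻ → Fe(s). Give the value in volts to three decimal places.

Adding the free-energy changes (−nFE°) of the two steps gives −n₃FE°₃ = −n₁FE°₁ − n₂FE°₂.
E°₃ = (1×+0.79 + 2×-0.45) / 3 = (-0.110) / 3 = -0.037 V.

-0.037 V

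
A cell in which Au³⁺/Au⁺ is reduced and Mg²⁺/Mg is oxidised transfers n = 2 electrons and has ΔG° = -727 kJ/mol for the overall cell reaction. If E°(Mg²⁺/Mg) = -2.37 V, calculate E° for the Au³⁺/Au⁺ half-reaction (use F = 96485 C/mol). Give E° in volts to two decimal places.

E°cell = −ΔG°/(nF) = −(-727×10³)/((2)(96485)) = +3.767 V.
Since Au³⁺/Au⁺ is the cathode and Mg²⁺/Mg the anode, E°cell = E°(Au³⁺/Au⁺) − E°(Mg²⁺/Mg).
So E°(Au³⁺/Au⁺) = E°cell + E°(Mg²⁺/Mg) = +3.767 + (-2.37) = +1.40 V.

+1.40 V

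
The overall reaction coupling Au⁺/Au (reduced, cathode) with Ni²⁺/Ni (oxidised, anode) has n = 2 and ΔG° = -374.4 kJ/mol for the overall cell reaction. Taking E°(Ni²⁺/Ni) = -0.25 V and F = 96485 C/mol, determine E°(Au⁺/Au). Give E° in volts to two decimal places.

E°cell = −ΔG°/(nF) = −(-374.4×10³)/((2)(96485)) = +1.940 V.
Since Au⁺/Au is the cathode and Ni²⁺/Ni the anode, E°cell = E°(Au⁺/Au) − E°(Ni²⁺/Ni).
So E°(Au⁺/Au) = E°cell + E°(Ni²⁺/Ni) = +1.940 + (-0.25) = +1.69 V.

+1.69 V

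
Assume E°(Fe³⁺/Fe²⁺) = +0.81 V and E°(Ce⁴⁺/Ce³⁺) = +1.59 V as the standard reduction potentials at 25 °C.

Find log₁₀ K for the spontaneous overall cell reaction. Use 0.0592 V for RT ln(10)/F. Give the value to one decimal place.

Cathode: Ce⁴⁺/Ce³⁺; anode: Fe³⁺/Fe²⁺. E°cell = +0.78 V, n = 1.
log K = nE°cell / 0.0592 = (1)(+0.78) / 0.0592 = 13.2.

13.2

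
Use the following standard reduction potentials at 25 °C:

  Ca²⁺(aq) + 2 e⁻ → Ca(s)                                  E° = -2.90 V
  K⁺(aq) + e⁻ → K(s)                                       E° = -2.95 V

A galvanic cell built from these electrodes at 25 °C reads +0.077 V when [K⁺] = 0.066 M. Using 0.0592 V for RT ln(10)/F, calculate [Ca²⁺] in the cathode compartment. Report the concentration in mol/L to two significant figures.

Ca²⁺/Ca is the cathode, K⁺/K the anode: E°cell = +0.05 V, n = 2.
Overall reaction: Ca²⁺(aq) + 2 K(s) → Ca(s) + 2 K⁺(aq); Q = [K⁺]^2/[Ca²⁺]^1.
From E = E° − (0.0592/n) log Q: log Q = (E° − E)·n/0.0592 = (+0.05 − (+0.077))·2/0.0592 = -0.9122.
So 1·log[Ca²⁺] = 2·log(0.066) − log Q = -2.3609 − (-0.9122) = -1.4487; [Ca²⁺] = 10^(-1.4487) ≈ 0.036 M.

0.036 M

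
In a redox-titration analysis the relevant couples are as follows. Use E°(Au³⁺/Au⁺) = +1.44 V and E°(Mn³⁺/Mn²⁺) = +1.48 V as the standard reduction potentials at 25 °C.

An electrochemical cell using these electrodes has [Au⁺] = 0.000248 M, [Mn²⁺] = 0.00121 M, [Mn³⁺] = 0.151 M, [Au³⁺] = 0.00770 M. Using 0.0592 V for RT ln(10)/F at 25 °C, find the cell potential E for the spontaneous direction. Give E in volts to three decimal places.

+0.120 V

Mn³⁺/Mn²⁺ is the cathode (higher E°), Au³⁺/Au⁺ the anode: E°cell = +1.48 − (+1.44) = +0.04 V, n = 2.
Overall: 2 Mn³⁺(aq) + Au⁺(aq) → 2 Mn²⁺(aq) + Au³⁺(aq)
Q = [Mn²⁺]^2·[Au³⁺] / ([Mn³⁺]^2·[Au⁺]); log Q = -2.700.
E = E° − (0.0592/n) log Q = +0.04 − (0.0592/2)(-2.700) = +0.120 V.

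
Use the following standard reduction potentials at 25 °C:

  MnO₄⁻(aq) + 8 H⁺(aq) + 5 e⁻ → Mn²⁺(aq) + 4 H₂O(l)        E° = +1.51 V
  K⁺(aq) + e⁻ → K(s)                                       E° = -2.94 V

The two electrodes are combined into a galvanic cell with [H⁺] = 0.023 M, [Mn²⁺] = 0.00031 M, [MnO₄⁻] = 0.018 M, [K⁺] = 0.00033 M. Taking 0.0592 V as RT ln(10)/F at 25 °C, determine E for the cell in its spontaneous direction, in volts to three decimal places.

MnO₄⁻/Mn²⁺ is the cathode (higher E°), K⁺/K the anode: E°cell = +1.51 − (-2.94) = +4.45 V, n = 5.
Overall: MnO₄⁻(aq) + 8 H⁺(aq) + 5 K(s) → Mn²⁺(aq) + 4 H₂O(l) + 5 K⁺(aq)
Q = [Mn²⁺]·[K⁺]^5 / ([MnO₄⁻]·[H⁺]^8); log Q = -6.065.
E = E° − (0.0592/n) log Q = +4.45 − (0.0592/5)(-6.065) = +4.522 V.

+4.522 V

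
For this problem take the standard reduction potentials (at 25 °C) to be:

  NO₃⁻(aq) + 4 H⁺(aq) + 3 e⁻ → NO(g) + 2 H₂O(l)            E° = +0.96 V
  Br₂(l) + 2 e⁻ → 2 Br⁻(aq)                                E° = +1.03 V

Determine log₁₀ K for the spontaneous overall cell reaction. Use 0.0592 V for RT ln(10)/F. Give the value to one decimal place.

Cathode: Br₂/Br⁻; anode: NO₃⁻/NO. E°cell = +0.07 V, n = 6.
log K = nE°cell / 0.0592 = (6)(+0.07) / 0.0592 = 7.1.

7.1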